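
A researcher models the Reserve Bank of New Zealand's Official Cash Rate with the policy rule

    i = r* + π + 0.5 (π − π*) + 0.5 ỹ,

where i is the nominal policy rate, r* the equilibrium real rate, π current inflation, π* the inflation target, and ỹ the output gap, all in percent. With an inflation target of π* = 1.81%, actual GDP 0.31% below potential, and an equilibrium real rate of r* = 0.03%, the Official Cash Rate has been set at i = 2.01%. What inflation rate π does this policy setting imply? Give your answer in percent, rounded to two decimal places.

Output 0.31% below potential → ỹ = -0.31.
Collecting π: i = r* + (1 + 0.5) π − 0.5 π* + 0.5 ỹ
1.5 π = 2.01 − 0.03 + 0.5 × 1.81 − 0.5 × (-0.31) = 3.04
π = 3.04 / 1.5 = 2.03

2.03%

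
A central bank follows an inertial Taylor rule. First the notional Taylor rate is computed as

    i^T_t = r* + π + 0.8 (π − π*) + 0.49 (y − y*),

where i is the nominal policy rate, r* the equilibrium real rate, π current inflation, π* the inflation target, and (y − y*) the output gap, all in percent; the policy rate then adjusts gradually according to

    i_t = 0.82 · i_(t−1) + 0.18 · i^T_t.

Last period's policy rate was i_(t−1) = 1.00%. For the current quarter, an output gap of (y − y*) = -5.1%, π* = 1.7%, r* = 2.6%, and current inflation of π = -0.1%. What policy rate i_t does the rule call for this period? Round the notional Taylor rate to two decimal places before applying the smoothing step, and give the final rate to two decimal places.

0.56%

i^T_t = 2.6 + (-0.1) + 0.8 × (-0.1 − 1.7) + 0.49 × (-5.1)
   = 2.6 − 0.1 − 1.44 − 2.499 = -1.44
i_t = 0.82 × 1.00 + 0.18 × (-1.44) = 0.82 − 0.2592 = 0.56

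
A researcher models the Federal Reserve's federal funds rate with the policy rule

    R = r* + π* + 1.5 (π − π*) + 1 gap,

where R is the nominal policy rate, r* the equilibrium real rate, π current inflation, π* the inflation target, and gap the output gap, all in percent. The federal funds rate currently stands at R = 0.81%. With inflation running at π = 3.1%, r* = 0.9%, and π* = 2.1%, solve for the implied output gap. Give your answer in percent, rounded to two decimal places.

-3.69%

1 gap = 0.81 − 0.9 − 2.1 − 1.5 × (3.1 − 2.1) = -3.69
gap = -3.69 / 1 = -3.69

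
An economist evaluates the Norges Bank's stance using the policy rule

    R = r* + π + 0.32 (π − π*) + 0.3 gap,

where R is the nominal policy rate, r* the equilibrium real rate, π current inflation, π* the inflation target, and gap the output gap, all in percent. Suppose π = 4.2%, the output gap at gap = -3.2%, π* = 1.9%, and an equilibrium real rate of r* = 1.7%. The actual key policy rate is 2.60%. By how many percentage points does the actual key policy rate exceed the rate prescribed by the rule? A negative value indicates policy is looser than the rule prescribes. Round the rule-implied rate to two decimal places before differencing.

-3.08 pp

R = 1.7 + 4.2 + 0.32 × (4.2 − 1.9) + 0.3 × (-3.2)
   = 1.7 + 4.2 + 0.736 − 0.96 = 5.68
Deviation = 2.60 − 5.68 = -3.08 pp.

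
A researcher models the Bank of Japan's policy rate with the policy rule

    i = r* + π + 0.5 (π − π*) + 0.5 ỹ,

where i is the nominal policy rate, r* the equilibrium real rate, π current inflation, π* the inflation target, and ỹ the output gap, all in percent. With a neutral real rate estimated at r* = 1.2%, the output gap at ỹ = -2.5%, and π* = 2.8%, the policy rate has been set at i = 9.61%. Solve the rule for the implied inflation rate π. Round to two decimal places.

7.37%

Collecting π: i = r* + (1 + 0.5) π − 0.5 π* + 0.5 ỹ
1.5 π = 9.61 − 1.2 + 0.5 × 2.8 − 0.5 × (-2.5) = 11.06
π = 11.06 / 1.5 = 7.37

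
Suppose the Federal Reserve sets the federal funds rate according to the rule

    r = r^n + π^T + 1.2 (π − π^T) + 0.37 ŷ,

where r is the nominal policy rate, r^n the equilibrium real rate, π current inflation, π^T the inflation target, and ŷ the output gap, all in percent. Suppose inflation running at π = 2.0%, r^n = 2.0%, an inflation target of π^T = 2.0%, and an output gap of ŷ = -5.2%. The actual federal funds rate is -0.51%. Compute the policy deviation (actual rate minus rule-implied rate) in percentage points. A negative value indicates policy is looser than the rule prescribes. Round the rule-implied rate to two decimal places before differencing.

-2.59 pp

r = 2.0 + 2.0 + 1.2 × (2.0 − 2.0) + 0.37 × (-5.2)
   = 2.0 + 2 + 0 − 1.924 = 2.08
Deviation = -0.51 − 2.08 = -2.59 pp.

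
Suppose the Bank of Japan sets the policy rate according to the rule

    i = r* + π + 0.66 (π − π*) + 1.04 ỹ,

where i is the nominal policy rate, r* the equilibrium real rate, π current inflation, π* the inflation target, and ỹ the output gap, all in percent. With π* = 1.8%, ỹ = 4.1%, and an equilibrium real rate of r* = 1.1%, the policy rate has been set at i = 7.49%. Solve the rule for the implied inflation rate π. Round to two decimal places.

2.00%

Collecting π: i = r* + (1 + 0.66) π − 0.66 π* + 1.04 ỹ
1.66 π = 7.49 − 1.1 + 0.66 × 1.8 − 1.04 × 4.1 = 3.314
π = 3.314 / 1.66 = 2.00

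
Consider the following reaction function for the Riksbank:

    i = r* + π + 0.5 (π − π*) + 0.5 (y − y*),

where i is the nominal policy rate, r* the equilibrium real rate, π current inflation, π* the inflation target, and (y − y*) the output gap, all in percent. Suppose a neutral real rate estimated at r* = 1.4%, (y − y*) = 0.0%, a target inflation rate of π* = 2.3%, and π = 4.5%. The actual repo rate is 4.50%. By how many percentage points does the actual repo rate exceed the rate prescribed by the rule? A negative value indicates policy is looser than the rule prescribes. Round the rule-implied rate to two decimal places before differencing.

i = 1.4 + 4.5 + 0.5 × (4.5 − 2.3) + 0.5 × 0.0
   = 1.4 + 4.5 + 1.1 + 0 = 7.00
Deviation = 4.50 − 7.00 = -2.50 pp.

-2.50 pp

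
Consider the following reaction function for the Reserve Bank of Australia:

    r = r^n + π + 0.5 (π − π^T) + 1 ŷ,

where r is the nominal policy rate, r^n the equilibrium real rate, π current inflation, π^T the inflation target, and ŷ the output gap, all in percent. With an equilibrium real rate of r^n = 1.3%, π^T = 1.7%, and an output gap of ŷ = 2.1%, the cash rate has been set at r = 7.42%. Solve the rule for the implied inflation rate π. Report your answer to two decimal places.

Collecting π: r = r^n + (1 + 0.5) π − 0.5 π^T + 1 ŷ
1.5 π = 7.42 − 1.3 + 0.5 × 1.7 − 1 × 2.1 = 4.87
π = 4.87 / 1.5 = 3.25

3.25%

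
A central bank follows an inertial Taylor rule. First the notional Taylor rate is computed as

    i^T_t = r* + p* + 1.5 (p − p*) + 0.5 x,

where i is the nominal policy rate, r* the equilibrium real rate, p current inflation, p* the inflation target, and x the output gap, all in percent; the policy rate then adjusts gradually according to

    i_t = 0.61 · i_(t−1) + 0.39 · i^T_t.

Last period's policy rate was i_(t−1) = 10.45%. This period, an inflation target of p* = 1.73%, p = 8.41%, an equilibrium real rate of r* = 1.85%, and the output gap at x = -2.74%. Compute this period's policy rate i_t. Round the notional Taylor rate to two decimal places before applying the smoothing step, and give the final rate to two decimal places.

11.14%

i^T_t = 1.85 + 1.73 + 1.5 × (8.41 − 1.73) + 0.5 × (-2.74)
   = 1.85 + 1.73 + 10.02 − 1.37 = 12.23
i_t = 0.61 × 10.45 + 0.39 × 12.23 = 6.3745 + 4.7697 = 11.14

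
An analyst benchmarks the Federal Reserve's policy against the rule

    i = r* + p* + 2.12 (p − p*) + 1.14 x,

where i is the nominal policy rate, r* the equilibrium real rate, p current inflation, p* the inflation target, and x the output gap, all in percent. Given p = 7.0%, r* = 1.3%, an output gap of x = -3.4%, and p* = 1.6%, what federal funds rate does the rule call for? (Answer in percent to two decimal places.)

i = 1.3 + 1.6 + 2.12 × (7.0 − 1.6) + 1.14 × (-3.4)
   = 1.3 + 1.6 + 11.448 − 3.876 = 10.47

10.47%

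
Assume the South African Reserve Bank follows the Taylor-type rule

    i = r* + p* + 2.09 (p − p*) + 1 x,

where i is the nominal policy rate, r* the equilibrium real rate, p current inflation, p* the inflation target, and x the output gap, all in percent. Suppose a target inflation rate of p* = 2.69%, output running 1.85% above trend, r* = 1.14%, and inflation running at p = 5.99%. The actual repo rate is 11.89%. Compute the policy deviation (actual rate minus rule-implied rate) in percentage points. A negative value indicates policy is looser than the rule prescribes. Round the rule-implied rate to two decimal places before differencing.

-0.69 pp

Output 1.85% above potential → x = 1.85.
i = 1.14 + 2.69 + 2.09 × (5.99 − 2.69) + 1 × 1.85
   = 1.14 + 2.69 + 6.897 + 1.85 = 12.58
Deviation = 11.89 − 12.58 = -0.69 pp.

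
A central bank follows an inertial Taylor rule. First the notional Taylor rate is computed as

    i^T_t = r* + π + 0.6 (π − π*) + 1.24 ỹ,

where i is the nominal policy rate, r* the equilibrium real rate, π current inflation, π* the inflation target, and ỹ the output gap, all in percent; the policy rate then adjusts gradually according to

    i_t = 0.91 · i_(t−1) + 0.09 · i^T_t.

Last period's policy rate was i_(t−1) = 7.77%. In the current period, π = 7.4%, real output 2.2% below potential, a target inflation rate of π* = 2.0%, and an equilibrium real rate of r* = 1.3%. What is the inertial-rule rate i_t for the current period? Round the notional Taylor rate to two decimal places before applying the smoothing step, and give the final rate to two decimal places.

Output 2.2% below potential → ỹ = -2.2.
i^T_t = 1.3 + 7.4 + 0.6 × (7.4 − 2.0) + 1.24 × (-2.2)
   = 1.3 + 7.4 + 3.24 − 2.728 = 9.21
i_t = 0.91 × 7.77 + 0.09 × 9.21 = 7.0707 + 0.8289 = 7.90

7.90%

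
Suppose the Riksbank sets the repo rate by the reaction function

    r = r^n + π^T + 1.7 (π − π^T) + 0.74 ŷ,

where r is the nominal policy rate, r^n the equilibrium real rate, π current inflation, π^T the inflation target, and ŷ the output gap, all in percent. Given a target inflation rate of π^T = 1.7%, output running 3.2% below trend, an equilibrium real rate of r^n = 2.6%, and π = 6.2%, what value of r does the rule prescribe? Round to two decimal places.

Output 3.2% below potential → ŷ = -3.2.
r = 2.6 + 1.7 + 1.7 × (6.2 − 1.7) + 0.74 × (-3.2)
   = 2.6 + 1.7 + 7.65 − 2.368 = 9.58

9.58%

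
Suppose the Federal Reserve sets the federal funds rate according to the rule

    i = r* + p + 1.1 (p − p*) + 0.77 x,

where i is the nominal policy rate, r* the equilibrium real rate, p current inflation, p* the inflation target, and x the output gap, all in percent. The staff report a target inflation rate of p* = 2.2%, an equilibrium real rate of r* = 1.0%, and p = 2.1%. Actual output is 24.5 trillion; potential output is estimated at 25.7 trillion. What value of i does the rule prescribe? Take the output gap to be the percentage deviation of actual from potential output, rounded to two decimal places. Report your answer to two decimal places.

-0.61%

Output gap = 100 × (24.5 − 25.7) / 25.7 = -4.67%.
i = 1.00 + 2.10 + 1.1 × (2.10 − 2.20) + 0.77 × (-4.67)
   = 1.00 + 2.1 − 0.11 − 3.5959 = -0.61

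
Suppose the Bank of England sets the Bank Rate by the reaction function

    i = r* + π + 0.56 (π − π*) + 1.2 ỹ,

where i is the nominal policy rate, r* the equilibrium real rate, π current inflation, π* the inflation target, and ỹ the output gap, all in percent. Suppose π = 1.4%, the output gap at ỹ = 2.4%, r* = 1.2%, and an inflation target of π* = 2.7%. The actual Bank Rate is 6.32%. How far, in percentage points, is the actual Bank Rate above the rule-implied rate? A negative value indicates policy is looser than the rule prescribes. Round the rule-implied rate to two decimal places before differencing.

i = 1.2 + 1.4 + 0.56 × (1.4 − 2.7) + 1.2 × 2.4
   = 1.2 + 1.4 − 0.728 + 2.88 = 4.75
Deviation = 6.32 − 4.75 = 1.57 pp.

1.57 pp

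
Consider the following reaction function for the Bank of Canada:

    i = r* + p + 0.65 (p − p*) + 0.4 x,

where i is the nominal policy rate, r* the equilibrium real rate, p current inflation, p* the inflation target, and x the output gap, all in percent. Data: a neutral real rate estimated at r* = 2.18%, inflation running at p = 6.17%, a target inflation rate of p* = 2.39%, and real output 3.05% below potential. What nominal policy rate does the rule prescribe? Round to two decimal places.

Output 3.05% below potential → x = -3.05.
i = 2.18 + 6.17 + 0.65 × (6.17 − 2.39) + 0.4 × (-3.05)
   = 2.18 + 6.17 + 2.457 − 1.22 = 9.59

9.59%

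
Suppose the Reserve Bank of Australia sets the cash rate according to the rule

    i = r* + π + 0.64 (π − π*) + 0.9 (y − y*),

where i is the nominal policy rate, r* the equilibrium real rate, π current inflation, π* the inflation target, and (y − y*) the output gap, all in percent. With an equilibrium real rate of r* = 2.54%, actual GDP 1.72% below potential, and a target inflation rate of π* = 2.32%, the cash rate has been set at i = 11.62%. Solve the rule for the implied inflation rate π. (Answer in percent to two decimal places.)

Output 1.72% below potential → (y − y*) = -1.72.
Collecting π: i = r* + (1 + 0.64) π − 0.64 π* + 0.9 (y − y*)
1.64 π = 11.62 − 2.54 + 0.64 × 2.32 − 0.9 × (-1.72) = 12.1128
π = 12.1128 / 1.64 = 7.39

7.39%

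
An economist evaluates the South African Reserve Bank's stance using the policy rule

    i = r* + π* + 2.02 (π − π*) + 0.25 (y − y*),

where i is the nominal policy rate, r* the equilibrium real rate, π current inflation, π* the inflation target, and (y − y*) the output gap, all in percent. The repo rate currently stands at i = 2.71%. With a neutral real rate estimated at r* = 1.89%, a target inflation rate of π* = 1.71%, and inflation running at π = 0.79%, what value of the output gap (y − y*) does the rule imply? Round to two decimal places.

0.25 (y − y*) = 2.71 − 1.89 − 1.71 − 2.02 × (0.79 − 1.71) = 0.9684
(y − y*) = 0.9684 / 0.25 = 3.87

3.87%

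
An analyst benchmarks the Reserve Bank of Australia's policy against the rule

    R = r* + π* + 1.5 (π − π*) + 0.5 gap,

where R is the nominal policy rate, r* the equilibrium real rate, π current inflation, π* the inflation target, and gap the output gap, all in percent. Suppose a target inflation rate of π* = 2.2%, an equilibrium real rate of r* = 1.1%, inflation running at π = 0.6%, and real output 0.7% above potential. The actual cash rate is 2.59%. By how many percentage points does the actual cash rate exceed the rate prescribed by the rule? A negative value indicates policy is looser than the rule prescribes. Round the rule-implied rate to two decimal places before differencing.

1.34 pp

Output 0.7% above potential → gap = 0.7.
R = 1.1 + 2.2 + 1.5 × (0.6 − 2.2) + 0.5 × 0.7
   = 1.1 + 2.2 − 2.4 + 0.35 = 1.25
Deviation = 2.59 − 1.25 = 1.34 pp.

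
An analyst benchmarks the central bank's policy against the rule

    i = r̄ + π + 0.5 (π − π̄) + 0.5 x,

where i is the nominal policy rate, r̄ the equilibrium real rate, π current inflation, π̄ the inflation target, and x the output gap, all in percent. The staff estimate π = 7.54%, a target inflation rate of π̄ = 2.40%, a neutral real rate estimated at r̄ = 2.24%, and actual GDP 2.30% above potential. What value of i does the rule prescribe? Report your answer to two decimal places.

Output 2.30% above potential → x = 2.30.
i = 2.24 + 7.54 + 0.5 × (7.54 − 2.40) + 0.5 × 2.30
   = 2.24 + 7.54 + 2.57 + 1.15 = 13.50

13.50%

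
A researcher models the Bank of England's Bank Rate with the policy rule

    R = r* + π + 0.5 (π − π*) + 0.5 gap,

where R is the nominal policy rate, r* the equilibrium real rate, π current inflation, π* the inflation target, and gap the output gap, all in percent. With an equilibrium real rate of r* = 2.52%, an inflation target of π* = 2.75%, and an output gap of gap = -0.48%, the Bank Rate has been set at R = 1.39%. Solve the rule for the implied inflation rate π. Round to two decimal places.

Collecting π: R = r* + (1 + 0.5) π − 0.5 π* + 0.5 gap
1.5 π = 1.39 − 2.52 + 0.5 × 2.75 − 0.5 × (-0.48) = 0.485
π = 0.485 / 1.5 = 0.32

0.32%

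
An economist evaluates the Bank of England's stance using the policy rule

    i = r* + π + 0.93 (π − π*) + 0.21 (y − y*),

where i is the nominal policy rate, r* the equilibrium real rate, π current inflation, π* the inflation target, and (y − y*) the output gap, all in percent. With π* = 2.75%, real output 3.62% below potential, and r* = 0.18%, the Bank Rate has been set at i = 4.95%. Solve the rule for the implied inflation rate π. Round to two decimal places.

4.19%

Output 3.62% below potential → (y − y*) = -3.62.
Collecting π: i = r* + (1 + 0.93) π − 0.93 π* + 0.21 (y − y*)
1.93 π = 4.95 − 0.18 + 0.93 × 2.75 − 0.21 × (-3.62) = 8.0877
π = 8.0877 / 1.93 = 4.19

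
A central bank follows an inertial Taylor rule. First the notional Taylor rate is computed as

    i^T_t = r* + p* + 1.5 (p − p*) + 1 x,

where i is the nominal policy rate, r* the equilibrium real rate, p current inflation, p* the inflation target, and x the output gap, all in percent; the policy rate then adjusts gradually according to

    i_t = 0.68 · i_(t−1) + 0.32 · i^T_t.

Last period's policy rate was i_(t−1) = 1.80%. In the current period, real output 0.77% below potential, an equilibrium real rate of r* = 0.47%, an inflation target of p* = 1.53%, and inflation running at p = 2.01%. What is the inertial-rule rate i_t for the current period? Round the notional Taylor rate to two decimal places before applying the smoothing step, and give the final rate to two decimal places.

Output 0.77% below potential → x = -0.77.
i^T_t = 0.47 + 1.53 + 1.5 × (2.01 − 1.53) + 1 × (-0.77)
   = 0.47 + 1.53 + 0.72 − 0.77 = 1.95
i_t = 0.68 × 1.80 + 0.32 × 1.95 = 1.224 + 0.624 = 1.85

1.85%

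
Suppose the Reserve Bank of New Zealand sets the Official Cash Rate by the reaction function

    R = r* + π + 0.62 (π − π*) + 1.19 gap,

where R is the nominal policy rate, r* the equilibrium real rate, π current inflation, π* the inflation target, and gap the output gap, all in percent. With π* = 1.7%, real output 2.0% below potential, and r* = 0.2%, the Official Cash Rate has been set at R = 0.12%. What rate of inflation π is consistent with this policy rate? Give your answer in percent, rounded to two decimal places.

2.07%

Output 2.0% below potential → gap = -2.0.
Collecting π: R = r* + (1 + 0.62) π − 0.62 π* + 1.19 gap
1.62 π = 0.12 − 0.2 + 0.62 × 1.7 − 1.19 × (-2.0) = 3.354
π = 3.354 / 1.62 = 2.07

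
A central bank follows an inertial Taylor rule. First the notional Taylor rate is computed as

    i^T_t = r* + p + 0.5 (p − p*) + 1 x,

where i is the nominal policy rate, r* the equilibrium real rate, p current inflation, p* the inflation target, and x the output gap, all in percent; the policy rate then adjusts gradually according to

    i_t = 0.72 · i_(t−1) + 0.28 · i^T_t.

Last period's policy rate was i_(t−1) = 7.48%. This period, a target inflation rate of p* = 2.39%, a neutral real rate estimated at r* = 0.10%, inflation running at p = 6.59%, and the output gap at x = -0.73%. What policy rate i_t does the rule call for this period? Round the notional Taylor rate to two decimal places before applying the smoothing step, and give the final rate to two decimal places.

7.64%

i^T_t = 0.10 + 6.59 + 0.5 × (6.59 − 2.39) + 1 × (-0.73)
   = 0.10 + 6.59 + 2.1 − 0.73 = 8.06
i_t = 0.72 × 7.48 + 0.28 × 8.06 = 5.3856 + 2.2568 = 7.64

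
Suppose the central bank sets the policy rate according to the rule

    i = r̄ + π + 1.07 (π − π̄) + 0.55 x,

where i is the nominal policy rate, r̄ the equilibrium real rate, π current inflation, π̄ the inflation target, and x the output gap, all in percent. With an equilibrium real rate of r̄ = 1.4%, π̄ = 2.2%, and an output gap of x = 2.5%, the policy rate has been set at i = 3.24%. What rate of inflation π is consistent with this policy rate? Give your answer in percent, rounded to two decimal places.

1.36%

Collecting π: i = r̄ + (1 + 1.07) π − 1.07 π̄ + 0.55 x
2.07 π = 3.24 − 1.4 + 1.07 × 2.2 − 0.55 × 2.5 = 2.819
π = 2.819 / 2.07 = 1.36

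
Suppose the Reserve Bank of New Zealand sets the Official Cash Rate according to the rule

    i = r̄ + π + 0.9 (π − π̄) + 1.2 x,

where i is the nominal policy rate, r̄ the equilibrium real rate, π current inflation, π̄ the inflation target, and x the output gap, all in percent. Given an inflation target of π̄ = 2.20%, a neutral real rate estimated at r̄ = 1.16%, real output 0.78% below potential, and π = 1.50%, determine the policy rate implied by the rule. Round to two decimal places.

Output 0.78% below potential → x = -0.78.
i = 1.16 + 1.50 + 0.9 × (1.50 − 2.20) + 1.2 × (-0.78)
   = 1.16 + 1.5 − 0.63 − 0.936 = 1.09

1.09%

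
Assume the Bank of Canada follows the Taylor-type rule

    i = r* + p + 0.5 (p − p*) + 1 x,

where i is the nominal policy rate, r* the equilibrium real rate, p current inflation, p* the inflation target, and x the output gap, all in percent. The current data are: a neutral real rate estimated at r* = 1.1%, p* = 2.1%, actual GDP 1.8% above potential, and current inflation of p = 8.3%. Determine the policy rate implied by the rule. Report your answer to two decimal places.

Output 1.8% above potential → x = 1.8.
i = 1.1 + 8.3 + 0.5 × (8.3 − 2.1) + 1 × 1.8
   = 1.1 + 8.3 + 3.1 + 1.8 = 14.30

14.30%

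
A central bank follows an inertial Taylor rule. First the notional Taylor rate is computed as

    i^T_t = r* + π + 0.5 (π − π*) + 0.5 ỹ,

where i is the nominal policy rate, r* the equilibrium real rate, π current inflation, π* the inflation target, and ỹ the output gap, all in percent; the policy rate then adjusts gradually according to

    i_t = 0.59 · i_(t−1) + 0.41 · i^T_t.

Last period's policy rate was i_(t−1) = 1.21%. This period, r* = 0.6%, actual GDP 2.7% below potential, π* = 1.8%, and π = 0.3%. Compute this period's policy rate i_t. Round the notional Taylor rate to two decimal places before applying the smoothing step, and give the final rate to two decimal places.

0.22%

Output 2.7% below potential → ỹ = -2.7.
i^T_t = 0.6 + 0.3 + 0.5 × (0.3 − 1.8) + 0.5 × (-2.7)
   = 0.6 + 0.3 − 0.75 − 1.35 = -1.20
i_t = 0.59 × 1.21 + 0.41 × (-1.20) = 0.7139 − 0.492 = 0.22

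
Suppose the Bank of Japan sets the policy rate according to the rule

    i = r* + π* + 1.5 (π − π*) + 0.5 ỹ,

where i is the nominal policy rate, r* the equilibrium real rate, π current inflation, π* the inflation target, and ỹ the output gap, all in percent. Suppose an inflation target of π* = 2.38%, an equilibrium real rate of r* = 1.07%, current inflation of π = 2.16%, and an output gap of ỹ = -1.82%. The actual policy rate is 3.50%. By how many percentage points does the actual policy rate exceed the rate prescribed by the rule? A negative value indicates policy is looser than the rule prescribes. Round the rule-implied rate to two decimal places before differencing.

i = 1.07 + 2.38 + 1.5 × (2.16 − 2.38) + 0.5 × (-1.82)
   = 1.07 + 2.38 − 0.33 − 0.91 = 2.21
Deviation = 3.50 − 2.21 = 1.29 pp.

1.29 pp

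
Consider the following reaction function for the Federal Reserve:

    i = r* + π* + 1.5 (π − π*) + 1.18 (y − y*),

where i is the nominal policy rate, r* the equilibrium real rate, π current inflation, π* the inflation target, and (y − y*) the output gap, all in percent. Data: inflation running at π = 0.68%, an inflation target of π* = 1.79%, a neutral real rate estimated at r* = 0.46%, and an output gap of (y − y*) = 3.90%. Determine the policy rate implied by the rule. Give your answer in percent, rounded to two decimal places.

5.19%

i = 0.46 + 1.79 + 1.5 × (0.68 − 1.79) + 1.18 × 3.90
   = 0.46 + 1.79 − 1.665 + 4.602 = 5.19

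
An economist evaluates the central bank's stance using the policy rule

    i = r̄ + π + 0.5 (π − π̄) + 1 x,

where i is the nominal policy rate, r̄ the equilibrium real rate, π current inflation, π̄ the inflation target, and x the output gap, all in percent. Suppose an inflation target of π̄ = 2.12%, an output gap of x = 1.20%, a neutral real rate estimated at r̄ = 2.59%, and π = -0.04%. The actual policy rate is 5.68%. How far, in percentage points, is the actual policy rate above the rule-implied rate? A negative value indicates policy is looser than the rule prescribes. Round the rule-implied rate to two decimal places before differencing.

3.01 pp

i = 2.59 + (-0.04) + 0.5 × (-0.04 − 2.12) + 1 × 1.20
   = 2.59 − 0.04 − 1.08 + 1.2 = 2.67
Deviation = 5.68 − 2.67 = 3.01 pp.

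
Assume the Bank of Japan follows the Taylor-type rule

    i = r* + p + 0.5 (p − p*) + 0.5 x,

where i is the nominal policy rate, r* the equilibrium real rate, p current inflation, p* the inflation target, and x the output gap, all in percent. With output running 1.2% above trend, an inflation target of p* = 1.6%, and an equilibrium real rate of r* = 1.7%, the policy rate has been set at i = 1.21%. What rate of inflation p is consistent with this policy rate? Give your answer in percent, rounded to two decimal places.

Output 1.2% above potential → x = 1.2.
Collecting p: i = r* + (1 + 0.5) p − 0.5 p* + 0.5 x
1.5 p = 1.21 − 1.7 + 0.5 × 1.6 − 0.5 × 1.2 = -0.29
p = -0.29 / 1.5 = -0.19

-0.19%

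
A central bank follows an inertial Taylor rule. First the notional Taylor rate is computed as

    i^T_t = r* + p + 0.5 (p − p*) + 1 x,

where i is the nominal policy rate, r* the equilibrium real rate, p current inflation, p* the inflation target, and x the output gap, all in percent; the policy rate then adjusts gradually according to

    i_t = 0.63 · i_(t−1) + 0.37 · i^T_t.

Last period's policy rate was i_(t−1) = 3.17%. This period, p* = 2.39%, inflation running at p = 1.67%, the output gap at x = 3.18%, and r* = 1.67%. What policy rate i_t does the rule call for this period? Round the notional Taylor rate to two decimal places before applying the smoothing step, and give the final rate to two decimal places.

4.28%

i^T_t = 1.67 + 1.67 + 0.5 × (1.67 − 2.39) + 1 × 3.18
   = 1.67 + 1.67 − 0.36 + 3.18 = 6.16
i_t = 0.63 × 3.17 + 0.37 × 6.16 = 1.9971 + 2.2792 = 4.28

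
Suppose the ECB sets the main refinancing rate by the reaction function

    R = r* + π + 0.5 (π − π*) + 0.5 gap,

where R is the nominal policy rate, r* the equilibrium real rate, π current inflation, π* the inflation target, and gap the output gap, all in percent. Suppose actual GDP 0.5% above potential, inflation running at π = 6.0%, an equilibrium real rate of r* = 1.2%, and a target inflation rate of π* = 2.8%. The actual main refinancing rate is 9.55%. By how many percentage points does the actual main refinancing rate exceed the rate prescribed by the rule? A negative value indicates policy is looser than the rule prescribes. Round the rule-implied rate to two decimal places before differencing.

0.50 pp

Output 0.5% above potential → gap = 0.5.
R = 1.2 + 6.0 + 0.5 × (6.0 − 2.8) + 0.5 × 0.5
   = 1.2 + 6 + 1.6 + 0.25 = 9.05
Deviation = 9.55 − 9.05 = 0.50 pp.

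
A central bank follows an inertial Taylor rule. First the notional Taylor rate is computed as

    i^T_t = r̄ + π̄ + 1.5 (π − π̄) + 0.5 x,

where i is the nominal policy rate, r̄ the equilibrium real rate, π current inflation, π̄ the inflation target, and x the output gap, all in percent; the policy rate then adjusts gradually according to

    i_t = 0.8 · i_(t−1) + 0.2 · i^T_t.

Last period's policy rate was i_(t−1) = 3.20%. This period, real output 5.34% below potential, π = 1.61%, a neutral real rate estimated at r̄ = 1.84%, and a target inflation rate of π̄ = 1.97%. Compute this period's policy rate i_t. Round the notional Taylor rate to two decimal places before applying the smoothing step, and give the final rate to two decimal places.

Output 5.34% below potential → x = -5.34.
i^T_t = 1.84 + 1.97 + 1.5 × (1.61 − 1.97) + 0.5 × (-5.34)
   = 1.84 + 1.97 − 0.54 − 2.67 = 0.60
i_t = 0.8 × 3.20 + 0.2 × 0.60 = 2.56 + 0.12 = 2.68

2.68%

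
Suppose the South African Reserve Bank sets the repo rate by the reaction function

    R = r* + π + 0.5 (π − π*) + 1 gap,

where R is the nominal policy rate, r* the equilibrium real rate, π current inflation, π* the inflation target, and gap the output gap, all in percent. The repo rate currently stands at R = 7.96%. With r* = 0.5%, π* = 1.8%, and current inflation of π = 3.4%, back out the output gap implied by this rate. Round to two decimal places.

1 gap = 7.96 − 0.5 − 3.4 − 0.5 × (3.4 − 1.8) = 3.26
gap = 3.26 / 1 = 3.26

3.26%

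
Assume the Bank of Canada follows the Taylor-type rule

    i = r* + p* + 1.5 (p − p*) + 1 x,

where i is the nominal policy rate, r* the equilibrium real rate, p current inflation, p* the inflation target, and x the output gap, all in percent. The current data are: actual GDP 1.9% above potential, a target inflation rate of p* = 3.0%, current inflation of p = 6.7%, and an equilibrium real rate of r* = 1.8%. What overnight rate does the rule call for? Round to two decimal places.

12.25%

Output 1.9% above potential → x = 1.9.
i = 1.8 + 3.0 + 1.5 × (6.7 − 3.0) + 1 × 1.9
   = 1.8 + 3 + 5.55 + 1.9 = 12.25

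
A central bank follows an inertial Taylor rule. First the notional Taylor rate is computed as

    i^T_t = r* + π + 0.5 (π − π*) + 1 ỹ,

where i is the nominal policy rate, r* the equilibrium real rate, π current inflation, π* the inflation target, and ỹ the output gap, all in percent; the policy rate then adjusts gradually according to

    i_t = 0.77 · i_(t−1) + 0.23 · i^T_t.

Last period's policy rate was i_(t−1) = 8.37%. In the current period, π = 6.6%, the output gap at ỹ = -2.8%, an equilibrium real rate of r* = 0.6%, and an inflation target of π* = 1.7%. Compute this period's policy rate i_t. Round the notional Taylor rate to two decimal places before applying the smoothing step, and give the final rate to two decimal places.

i^T_t = 0.6 + 6.6 + 0.5 × (6.6 − 1.7) + 1 × (-2.8)
   = 0.6 + 6.6 + 2.45 − 2.8 = 6.85
i_t = 0.77 × 8.37 + 0.23 × 6.85 = 6.4449 + 1.5755 = 8.02

8.02%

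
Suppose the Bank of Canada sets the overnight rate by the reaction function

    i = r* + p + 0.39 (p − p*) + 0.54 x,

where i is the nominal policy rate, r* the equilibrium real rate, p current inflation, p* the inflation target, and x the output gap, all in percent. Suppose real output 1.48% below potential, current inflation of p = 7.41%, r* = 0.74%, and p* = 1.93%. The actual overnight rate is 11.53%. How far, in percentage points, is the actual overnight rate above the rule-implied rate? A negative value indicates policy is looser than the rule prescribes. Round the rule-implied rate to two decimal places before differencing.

Output 1.48% below potential → x = -1.48.
i = 0.74 + 7.41 + 0.39 × (7.41 − 1.93) + 0.54 × (-1.48)
   = 0.74 + 7.41 + 2.1372 − 0.7992 = 9.49
Deviation = 11.53 − 9.49 = 2.04 pp.

2.04 pp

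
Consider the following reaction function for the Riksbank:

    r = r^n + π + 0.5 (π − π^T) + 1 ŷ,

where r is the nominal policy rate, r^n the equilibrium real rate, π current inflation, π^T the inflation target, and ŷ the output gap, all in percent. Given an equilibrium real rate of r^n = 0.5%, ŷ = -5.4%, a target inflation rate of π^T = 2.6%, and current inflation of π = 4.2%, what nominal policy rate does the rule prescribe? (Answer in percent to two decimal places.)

0.10%

r = 0.5 + 4.2 + 0.5 × (4.2 − 2.6) + 1 × (-5.4)
   = 0.5 + 4.2 + 0.8 − 5.4 = 0.10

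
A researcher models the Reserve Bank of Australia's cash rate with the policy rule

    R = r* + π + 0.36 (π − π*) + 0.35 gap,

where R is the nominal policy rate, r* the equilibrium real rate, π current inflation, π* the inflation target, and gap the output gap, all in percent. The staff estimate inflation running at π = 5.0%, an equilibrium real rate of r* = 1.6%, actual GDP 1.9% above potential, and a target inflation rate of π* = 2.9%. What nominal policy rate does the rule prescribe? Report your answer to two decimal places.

8.02%

Output 1.9% above potential → gap = 1.9.
R = 1.6 + 5.0 + 0.36 × (5.0 − 2.9) + 0.35 × 1.9
   = 1.6 + 5 + 0.756 + 0.665 = 8.02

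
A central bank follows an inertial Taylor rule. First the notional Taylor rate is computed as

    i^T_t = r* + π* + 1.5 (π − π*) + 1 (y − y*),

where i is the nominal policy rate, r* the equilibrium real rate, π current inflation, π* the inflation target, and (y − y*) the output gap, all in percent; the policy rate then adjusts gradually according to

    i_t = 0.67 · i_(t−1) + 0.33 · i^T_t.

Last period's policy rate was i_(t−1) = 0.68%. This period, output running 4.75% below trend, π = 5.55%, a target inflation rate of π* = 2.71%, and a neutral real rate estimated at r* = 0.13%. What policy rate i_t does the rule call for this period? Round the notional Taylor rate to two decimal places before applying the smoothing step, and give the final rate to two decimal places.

Output 4.75% below potential → (y − y*) = -4.75.
i^T_t = 0.13 + 2.71 + 1.5 × (5.55 − 2.71) + 1 × (-4.75)
   = 0.13 + 2.71 + 4.26 − 4.75 = 2.35
i_t = 0.67 × 0.68 + 0.33 × 2.35 = 0.4556 + 0.7755 = 1.23

1.23%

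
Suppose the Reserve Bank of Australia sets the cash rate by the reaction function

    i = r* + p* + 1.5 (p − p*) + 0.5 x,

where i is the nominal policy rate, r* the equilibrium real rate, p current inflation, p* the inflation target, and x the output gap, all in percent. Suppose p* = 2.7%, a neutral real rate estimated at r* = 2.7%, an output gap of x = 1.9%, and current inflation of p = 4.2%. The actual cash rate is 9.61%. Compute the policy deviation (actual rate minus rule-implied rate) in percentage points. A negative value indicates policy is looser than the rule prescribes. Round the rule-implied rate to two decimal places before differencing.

i = 2.7 + 2.7 + 1.5 × (4.2 − 2.7) + 0.5 × 1.9
   = 2.7 + 2.7 + 2.25 + 0.95 = 8.60
Deviation = 9.61 − 8.60 = 1.01 pp.

1.01 pp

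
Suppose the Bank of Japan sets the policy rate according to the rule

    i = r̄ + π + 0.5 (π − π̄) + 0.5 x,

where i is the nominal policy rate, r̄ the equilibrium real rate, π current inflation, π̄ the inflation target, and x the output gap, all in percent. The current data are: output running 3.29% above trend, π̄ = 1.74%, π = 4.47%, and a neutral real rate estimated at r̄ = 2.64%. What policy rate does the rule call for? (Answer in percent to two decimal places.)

10.12%

Output 3.29% above potential → x = 3.29.
i = 2.64 + 4.47 + 0.5 × (4.47 − 1.74) + 0.5 × 3.29
   = 2.64 + 4.47 + 1.365 + 1.645 = 10.12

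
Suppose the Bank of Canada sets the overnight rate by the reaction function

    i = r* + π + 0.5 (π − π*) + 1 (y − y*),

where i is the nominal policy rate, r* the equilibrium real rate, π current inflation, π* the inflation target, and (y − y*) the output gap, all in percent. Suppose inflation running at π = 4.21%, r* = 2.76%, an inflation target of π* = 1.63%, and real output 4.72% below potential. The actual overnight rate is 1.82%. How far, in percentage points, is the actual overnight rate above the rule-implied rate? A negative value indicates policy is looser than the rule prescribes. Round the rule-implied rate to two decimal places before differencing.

-1.72 pp

Output 4.72% below potential → (y − y*) = -4.72.
i = 2.76 + 4.21 + 0.5 × (4.21 − 1.63) + 1 × (-4.72)
   = 2.76 + 4.21 + 1.29 − 4.72 = 3.54
Deviation = 1.82 − 3.54 = -1.72 pp.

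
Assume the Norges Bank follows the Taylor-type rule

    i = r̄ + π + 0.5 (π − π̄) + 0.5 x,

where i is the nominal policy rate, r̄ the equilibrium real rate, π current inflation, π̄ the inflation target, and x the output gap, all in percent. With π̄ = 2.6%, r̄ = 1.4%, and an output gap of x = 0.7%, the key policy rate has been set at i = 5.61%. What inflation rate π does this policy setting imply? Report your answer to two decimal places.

3.44%

Collecting π: i = r̄ + (1 + 0.5) π − 0.5 π̄ + 0.5 x
1.5 π = 5.61 − 1.4 + 0.5 × 2.6 − 0.5 × 0.7 = 5.16
π = 5.16 / 1.5 = 3.44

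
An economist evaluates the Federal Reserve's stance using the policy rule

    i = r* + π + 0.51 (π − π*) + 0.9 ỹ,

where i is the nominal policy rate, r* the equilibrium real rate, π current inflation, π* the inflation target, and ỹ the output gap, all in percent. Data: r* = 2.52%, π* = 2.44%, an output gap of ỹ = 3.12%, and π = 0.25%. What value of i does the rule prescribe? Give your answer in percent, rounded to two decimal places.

4.46%

i = 2.52 + 0.25 + 0.51 × (0.25 − 2.44) + 0.9 × 3.12
   = 2.52 + 0.25 − 1.1169 + 2.808 = 4.46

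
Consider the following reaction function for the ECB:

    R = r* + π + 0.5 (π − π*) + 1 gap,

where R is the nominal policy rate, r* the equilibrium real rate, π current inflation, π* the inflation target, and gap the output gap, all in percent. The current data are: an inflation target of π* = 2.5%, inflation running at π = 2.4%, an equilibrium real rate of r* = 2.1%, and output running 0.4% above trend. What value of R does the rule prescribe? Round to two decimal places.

4.85%

Output 0.4% above potential → gap = 0.4.
R = 2.1 + 2.4 + 0.5 × (2.4 − 2.5) + 1 × 0.4
   = 2.1 + 2.4 − 0.05 + 0.4 = 4.85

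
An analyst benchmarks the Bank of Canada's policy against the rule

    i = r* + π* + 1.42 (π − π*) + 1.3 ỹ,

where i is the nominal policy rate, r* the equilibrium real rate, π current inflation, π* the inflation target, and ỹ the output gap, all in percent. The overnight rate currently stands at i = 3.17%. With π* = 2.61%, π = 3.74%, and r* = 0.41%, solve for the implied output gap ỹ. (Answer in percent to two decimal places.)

1.3 ỹ = 3.17 − 0.41 − 2.61 − 1.42 × (3.74 − 2.61) = -1.4546
ỹ = -1.4546 / 1.3 = -1.12

-1.12%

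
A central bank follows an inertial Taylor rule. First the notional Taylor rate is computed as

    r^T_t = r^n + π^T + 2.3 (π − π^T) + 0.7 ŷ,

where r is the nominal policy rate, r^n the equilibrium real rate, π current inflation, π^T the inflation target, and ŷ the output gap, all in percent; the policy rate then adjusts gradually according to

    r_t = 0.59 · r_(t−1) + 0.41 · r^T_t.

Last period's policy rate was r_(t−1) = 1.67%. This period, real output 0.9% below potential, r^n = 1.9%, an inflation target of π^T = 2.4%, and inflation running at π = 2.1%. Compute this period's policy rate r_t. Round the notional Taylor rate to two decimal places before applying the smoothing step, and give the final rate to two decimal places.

2.21%

Output 0.9% below potential → ŷ = -0.9.
r^T_t = 1.9 + 2.4 + 2.3 × (2.1 − 2.4) + 0.7 × (-0.9)
   = 1.9 + 2.4 − 0.69 − 0.63 = 2.98
r_t = 0.59 × 1.67 + 0.41 × 2.98 = 0.9853 + 1.2218 = 2.21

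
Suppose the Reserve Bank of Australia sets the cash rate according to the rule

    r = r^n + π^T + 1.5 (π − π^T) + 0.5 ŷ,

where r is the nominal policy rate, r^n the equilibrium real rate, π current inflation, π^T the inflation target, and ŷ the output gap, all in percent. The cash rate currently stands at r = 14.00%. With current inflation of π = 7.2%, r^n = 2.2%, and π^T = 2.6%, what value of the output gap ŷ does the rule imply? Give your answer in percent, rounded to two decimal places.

4.60%

0.5 ŷ = 14.00 − 2.2 − 2.6 − 1.5 × (7.2 − 2.6) = 2.3
ŷ = 2.3 / 0.5 = 4.60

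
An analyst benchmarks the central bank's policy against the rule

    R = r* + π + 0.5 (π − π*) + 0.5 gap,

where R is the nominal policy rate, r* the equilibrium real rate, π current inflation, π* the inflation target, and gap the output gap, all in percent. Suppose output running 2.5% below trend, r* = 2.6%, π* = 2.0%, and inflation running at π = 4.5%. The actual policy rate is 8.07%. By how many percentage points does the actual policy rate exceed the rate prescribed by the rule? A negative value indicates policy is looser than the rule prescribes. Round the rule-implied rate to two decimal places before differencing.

Output 2.5% below potential → gap = -2.5.
R = 2.6 + 4.5 + 0.5 × (4.5 − 2.0) + 0.5 × (-2.5)
   = 2.6 + 4.5 + 1.25 − 1.25 = 7.10
Deviation = 8.07 − 7.10 = 0.97 pp.

0.97 pp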